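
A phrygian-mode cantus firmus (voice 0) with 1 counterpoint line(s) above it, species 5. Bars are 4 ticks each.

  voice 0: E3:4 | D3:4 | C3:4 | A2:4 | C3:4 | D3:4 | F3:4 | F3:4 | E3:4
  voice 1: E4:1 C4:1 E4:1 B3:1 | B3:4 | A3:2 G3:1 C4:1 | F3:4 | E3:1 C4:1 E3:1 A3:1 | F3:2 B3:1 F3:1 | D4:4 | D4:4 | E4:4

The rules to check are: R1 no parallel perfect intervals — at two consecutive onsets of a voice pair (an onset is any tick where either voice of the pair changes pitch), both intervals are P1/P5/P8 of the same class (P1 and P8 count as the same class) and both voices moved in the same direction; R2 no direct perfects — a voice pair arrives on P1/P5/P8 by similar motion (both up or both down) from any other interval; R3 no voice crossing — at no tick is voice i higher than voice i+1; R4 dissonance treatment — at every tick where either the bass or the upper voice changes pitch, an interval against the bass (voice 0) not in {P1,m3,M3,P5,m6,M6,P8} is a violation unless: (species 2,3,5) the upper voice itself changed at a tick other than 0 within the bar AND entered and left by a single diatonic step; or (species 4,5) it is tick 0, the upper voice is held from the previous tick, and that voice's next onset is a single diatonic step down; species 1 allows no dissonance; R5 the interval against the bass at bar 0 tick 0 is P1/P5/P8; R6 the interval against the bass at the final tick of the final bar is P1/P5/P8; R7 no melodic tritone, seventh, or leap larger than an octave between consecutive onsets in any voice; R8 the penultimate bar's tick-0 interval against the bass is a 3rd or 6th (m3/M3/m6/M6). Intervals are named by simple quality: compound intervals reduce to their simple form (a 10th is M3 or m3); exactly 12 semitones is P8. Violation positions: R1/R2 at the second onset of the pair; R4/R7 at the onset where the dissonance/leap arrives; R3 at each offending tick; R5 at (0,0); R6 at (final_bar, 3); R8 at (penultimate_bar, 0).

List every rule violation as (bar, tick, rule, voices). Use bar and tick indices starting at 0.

bar 0: v0=E3 v1=E4 downbeat P8
bar 1: v0=D3 v1=B3 downbeat M6
bar 2: v0=C3 v1=A3 downbeat M6
bar 3: v0=A2 v1=F3 downbeat m6
bar 4: v0=C3 v1=E3 downbeat M3
bar 5: v0=D3 v1=F3 downbeat m3
bar 6: v0=F3 v1=D4 downbeat M6
bar 7: v0=F3 v1=D4 downbeat M6
bar 8: v0=E3 v1=E4 downbeat P8
  -> R7 @ bar 5 tick 2 v(1,): F3->B3 leap 6st
  -> R7 @ bar 5 tick 3 v(1,): B3->F3 leap 6st

(5, 2, R7, (1,))
(5, 3, R7, (1,))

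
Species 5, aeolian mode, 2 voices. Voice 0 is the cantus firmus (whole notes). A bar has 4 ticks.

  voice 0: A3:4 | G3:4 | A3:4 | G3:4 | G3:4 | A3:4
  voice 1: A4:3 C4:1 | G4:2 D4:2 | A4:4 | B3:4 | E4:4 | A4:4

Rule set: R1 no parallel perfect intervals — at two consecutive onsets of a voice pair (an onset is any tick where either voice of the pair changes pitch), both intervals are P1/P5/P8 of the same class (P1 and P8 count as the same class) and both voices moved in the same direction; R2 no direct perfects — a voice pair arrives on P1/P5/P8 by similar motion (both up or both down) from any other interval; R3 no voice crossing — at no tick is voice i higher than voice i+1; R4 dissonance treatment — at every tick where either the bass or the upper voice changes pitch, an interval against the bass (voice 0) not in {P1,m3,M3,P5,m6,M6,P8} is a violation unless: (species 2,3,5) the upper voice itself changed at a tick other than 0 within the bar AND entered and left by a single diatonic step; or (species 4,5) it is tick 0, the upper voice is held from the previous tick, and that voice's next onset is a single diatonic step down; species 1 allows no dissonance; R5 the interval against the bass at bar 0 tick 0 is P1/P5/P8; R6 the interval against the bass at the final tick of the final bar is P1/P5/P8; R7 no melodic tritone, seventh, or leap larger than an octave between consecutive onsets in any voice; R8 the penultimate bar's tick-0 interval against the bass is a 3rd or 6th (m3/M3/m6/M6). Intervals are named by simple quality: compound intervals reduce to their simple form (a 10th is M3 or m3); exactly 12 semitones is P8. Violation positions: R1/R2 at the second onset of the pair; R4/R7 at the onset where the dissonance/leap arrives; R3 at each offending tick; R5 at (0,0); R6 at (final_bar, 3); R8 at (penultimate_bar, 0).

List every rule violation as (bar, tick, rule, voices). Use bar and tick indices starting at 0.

bar 0: v0=A3 v1=A4 downbeat P8
bar 1: v0=G3 v1=G4 downbeat P8
bar 2: v0=A3 v1=A4 downbeat P8
bar 3: v0=G3 v1=B3 downbeat M3
bar 4: v0=G3 v1=E4 downbeat M6
bar 5: v0=A3 v1=A4 downbeat P8
  -> R2 @ bar 2 tick 0 v(0, 1): G3/D4 P5 -> A3/A4 P8 similar
  -> R7 @ bar 3 tick 0 v(1,): A4->B3 leap 10st
  -> R2 @ bar 5 tick 0 v(0, 1): G3/E4 M6 -> A3/A4 P8 similar

(2, 0, R2, (0, 1))
(3, 0, R7, (1,))
(5, 0, R2, (0, 1))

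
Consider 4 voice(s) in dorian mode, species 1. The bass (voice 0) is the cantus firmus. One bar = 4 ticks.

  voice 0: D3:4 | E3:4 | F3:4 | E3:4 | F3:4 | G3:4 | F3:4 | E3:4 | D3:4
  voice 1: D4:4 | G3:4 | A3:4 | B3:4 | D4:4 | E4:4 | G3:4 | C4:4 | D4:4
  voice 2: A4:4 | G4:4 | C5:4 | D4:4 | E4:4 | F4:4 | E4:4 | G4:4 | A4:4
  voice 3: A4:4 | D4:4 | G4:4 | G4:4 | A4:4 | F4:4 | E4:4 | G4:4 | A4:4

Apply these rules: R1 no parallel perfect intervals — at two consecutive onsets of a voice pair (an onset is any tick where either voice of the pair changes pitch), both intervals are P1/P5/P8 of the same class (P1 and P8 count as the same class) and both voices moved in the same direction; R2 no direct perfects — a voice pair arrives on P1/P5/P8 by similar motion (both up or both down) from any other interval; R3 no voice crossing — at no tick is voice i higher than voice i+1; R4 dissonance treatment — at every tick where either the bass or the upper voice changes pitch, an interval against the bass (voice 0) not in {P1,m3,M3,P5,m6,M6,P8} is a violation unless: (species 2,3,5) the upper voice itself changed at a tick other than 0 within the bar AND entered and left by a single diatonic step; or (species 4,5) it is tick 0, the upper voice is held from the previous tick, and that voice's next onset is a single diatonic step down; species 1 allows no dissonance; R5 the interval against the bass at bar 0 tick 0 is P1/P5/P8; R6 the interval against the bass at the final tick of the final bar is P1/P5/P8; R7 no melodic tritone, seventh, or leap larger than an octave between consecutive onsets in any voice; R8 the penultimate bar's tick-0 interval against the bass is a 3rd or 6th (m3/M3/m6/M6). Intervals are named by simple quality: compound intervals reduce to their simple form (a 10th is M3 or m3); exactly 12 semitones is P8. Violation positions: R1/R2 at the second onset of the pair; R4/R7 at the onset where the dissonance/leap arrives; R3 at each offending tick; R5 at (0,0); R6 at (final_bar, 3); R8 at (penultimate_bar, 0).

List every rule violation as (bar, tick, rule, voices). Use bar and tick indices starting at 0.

bar 0: v0=D3 v1=D4 v2=A4 v3=A4 downbeat P5
bar 1: v0=E3 v1=G3 v2=G4 v3=D4 downbeat m7
bar 2: v0=F3 v1=A3 v2=C5 v3=G4 downbeat M2
bar 3: v0=E3 v1=B3 v2=D4 v3=G4 downbeat m3
bar 4: v0=F3 v1=D4 v2=E4 v3=A4 downbeat M3
bar 5: v0=G3 v1=E4 v2=F4 v3=F4 downbeat m7
bar 6: v0=F3 v1=G3 v2=E4 v3=E4 downbeat M7
bar 7: v0=E3 v1=C4 v2=G4 v3=G4 downbeat m3
bar 8: v0=D3 v1=D4 v2=A4 v3=A4 downbeat P5
  -> R1 @ bar 1 tick 0 v(1, 3): D4/A4 P5 -> G3/D4 P5 similar
  -> R2 @ bar 1 tick 0 v(1, 2): D4/A4 P5 -> G3/G4 P8 similar
  -> R3 @ bar 1 tick 0 v(2, 3): G4 above D4
  -> R4 @ bar 1 tick 0 v(0, 3): E3/D4 m7 untreated
  -> R3 @ bar 1 tick 1 v(2, 3): G4 above D4
  -> R3 @ bar 1 tick 2 v(2, 3): G4 above D4
  -> R3 @ bar 1 tick 3 v(2, 3): G4 above D4
  -> R2 @ bar 2 tick 0 v(0, 2): E3/G4 m3 -> F3/C5 P5 similar
  -> R3 @ bar 2 tick 0 v(2, 3): C5 above G4
  -> R4 @ bar 2 tick 0 v(0, 3): F3/G4 M2 untreated
  -> R3 @ bar 2 tick 1 v(2, 3): C5 above G4
  -> R3 @ bar 2 tick 2 v(2, 3): C5 above G4
  -> R3 @ bar 2 tick 3 v(2, 3): C5 above G4
  -> R4 @ bar 3 tick 0 v(0, 2): E3/D4 m7 untreated
  -> R7 @ bar 3 tick 0 v(2,): C5->D4 leap 10st
  -> R2 @ bar 4 tick 0 v(1, 3): B3/G4 m6 -> D4/A4 P5 similar
  -> R4 @ bar 4 tick 0 v(0, 2): F3/E4 M7 untreated
  -> R4 @ bar 5 tick 0 v(0, 2): G3/F4 m7 untreated
  -> R4 @ bar 5 tick 0 v(0, 3): G3/F4 m7 untreated
  -> R1 @ bar 6 tick 0 v(2, 3): F4/F4 P1 -> E4/E4 P1 similar
  -> R4 @ bar 6 tick 0 v(0, 1): F3/G3 M2 untreated
  -> R4 @ bar 6 tick 0 v(0, 2): F3/E4 M7 untreated
  -> R4 @ bar 6 tick 0 v(0, 3): F3/E4 M7 untreated
  -> R1 @ bar 7 tick 0 v(2, 3): E4/E4 P1 -> G4/G4 P1 similar
  -> R2 @ bar 7 tick 0 v(1, 2): G3/E4 M6 -> C4/G4 P5 similar
  -> R2 @ bar 7 tick 0 v(1, 3): G3/E4 M6 -> C4/G4 P5 similar
  -> R1 @ bar 8 tick 0 v(1, 2): C4/G4 P5 -> D4/A4 P5 similar
  -> R1 @ bar 8 tick 0 v(1, 3): C4/G4 P5 -> D4/A4 P5 similar
  -> R1 @ bar 8 tick 0 v(2, 3): G4/G4 P1 -> A4/A4 P1 similar

(1, 0, R1, (1, 3))
(1, 0, R2, (1, 2))
(1, 0, R3, (2, 3))
(1, 0, R4, (0, 3))
(1, 1, R3, (2, 3))
(1, 2, R3, (2, 3))
(1, 3, R3, (2, 3))
(2, 0, R2, (0, 2))
(2, 0, R3, (2, 3))
(2, 0, R4, (0, 3))
(2, 1, R3, (2, 3))
(2, 2, R3, (2, 3))
(2, 3, R3, (2, 3))
(3, 0, R4, (0, 2))
(3, 0, R7, (2,))
(4, 0, R2, (1, 3))
(4, 0, R4, (0, 2))
(5, 0, R4, (0, 2))
(5, 0, R4, (0, 3))
(6, 0, R1, (2, 3))
(6, 0, R4, (0, 1))
(6, 0, R4, (0, 2))
(6, 0, R4, (0, 3))
(7, 0, R1, (2, 3))
(7, 0, R2, (1, 2))
(7, 0, R2, (1, 3))
(8, 0, R1, (1, 2))
(8, 0, R1, (1, 3))
(8, 0, R1, (2, 3))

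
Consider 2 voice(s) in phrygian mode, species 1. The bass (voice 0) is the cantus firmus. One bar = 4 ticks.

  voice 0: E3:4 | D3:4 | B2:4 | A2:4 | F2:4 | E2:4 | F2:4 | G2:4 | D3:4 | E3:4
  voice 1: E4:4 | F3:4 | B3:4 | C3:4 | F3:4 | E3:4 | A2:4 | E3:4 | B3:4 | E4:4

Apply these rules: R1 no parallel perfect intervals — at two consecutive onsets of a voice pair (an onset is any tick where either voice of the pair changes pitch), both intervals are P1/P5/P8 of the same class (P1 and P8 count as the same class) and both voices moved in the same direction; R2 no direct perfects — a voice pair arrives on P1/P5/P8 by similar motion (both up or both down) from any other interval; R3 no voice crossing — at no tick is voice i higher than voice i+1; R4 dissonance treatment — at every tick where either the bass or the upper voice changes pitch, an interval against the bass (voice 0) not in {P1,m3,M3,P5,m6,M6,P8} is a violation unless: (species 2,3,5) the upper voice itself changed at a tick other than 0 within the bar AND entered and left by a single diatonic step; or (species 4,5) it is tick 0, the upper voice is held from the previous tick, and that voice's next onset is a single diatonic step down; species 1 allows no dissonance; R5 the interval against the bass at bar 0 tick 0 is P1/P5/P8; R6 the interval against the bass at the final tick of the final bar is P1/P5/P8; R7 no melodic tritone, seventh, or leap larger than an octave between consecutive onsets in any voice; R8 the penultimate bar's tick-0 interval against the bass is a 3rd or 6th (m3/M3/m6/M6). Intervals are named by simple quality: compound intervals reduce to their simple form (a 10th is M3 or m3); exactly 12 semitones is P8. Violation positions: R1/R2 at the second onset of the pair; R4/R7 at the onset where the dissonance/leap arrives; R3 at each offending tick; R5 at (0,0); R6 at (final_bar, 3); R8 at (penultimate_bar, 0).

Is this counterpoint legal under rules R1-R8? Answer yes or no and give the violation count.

bar 0: v0=E3 v1=E4 (P8)
bar 1: v0=D3 v1=F3 (m3)
bar 2: v0=B2 v1=B3 (P8)
bar 3: v0=A2 v1=C3 (m3)
bar 4: v0=F2 v1=F3 (P8)
bar 5: v0=E2 v1=E3 (P8)
bar 6: v0=F2 v1=A2 (M3)
bar 7: v0=G2 v1=E3 (M6)
bar 8: v0=D3 v1=B3 (M6)
bar 9: v0=E3 v1=E4 (P8)
  R7 @ bar1.0: E4->F3 leap 11st
  R7 @ bar2.0: F3->B3 leap 6st
  R7 @ bar3.0: B3->C3 leap 11st
  R1 @ bar5.0: F2/F3 P8 -> E2/E3 P8 similar
  R2 @ bar9.0: D3/B3 M6 -> E3/E4 P8 similar

No (5 violations)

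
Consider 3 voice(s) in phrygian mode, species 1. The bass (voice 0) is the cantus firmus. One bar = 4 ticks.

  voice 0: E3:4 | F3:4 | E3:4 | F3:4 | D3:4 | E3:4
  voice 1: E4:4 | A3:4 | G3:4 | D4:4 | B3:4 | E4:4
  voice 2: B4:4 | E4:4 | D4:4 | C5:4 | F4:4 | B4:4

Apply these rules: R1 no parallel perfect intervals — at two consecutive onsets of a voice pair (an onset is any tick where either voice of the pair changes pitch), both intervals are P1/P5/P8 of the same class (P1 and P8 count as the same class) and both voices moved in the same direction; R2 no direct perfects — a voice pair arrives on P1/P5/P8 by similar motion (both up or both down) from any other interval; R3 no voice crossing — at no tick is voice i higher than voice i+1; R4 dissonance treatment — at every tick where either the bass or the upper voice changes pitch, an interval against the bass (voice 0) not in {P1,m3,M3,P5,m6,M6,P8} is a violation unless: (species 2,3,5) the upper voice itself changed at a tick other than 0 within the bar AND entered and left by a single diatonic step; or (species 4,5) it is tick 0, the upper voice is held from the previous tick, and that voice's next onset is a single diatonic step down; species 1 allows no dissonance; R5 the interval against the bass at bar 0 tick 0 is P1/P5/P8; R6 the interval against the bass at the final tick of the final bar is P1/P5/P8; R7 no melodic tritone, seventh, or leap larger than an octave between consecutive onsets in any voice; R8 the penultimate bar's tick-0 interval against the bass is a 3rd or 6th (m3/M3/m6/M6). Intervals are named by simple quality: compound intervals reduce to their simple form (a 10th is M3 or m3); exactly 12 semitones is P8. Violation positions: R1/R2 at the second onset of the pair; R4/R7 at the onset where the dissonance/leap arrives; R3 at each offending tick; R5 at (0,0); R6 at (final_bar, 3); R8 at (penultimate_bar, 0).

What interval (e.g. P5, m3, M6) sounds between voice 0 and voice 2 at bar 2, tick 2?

voice 0=E3 voice 2=D4 -> m7

m7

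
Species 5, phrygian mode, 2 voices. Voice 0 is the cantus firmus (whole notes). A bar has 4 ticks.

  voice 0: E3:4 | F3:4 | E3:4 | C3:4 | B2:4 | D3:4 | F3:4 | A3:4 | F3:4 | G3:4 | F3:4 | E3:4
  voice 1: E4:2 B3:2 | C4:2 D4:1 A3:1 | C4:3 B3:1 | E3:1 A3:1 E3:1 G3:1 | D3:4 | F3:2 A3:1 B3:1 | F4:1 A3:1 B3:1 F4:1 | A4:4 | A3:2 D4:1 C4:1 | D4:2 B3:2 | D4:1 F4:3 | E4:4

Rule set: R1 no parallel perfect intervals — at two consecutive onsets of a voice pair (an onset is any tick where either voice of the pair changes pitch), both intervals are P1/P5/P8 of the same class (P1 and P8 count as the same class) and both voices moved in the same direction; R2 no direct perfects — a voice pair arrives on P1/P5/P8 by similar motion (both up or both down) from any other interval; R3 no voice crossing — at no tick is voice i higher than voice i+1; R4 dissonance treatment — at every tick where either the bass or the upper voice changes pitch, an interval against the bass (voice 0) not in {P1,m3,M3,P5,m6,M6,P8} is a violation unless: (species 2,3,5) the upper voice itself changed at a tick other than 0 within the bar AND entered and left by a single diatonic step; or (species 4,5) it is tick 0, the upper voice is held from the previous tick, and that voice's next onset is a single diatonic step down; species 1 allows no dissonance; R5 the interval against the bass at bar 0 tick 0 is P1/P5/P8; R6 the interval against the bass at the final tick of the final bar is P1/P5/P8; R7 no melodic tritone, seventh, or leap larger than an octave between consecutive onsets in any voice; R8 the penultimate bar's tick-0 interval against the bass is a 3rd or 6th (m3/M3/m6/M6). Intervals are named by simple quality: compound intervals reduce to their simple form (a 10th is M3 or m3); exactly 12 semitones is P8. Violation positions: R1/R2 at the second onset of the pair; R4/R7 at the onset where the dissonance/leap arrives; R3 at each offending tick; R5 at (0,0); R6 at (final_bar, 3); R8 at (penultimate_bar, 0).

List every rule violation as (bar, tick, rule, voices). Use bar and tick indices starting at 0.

bar 0: v0=E3 v1=E4 downbeat P8
bar 1: v0=F3 v1=C4 downbeat P5
bar 2: v0=E3 v1=C4 downbeat m6
bar 3: v0=C3 v1=E3 downbeat M3
bar 4: v0=B2 v1=D3 downbeat m3
bar 5: v0=D3 v1=F3 downbeat m3
bar 6: v0=F3 v1=F4 downbeat P8
bar 7: v0=A3 v1=A4 downbeat P8
bar 8: v0=F3 v1=A3 downbeat M3
bar 9: v0=G3 v1=D4 downbeat P5
bar 10: v0=F3 v1=D4 downbeat M6
bar 11: v0=E3 v1=E4 downbeat P8
  -> R1 @ bar 1 tick 0 v(0, 1): E3/B3 P5 -> F3/C4 P5 similar
  -> R2 @ bar 6 tick 0 v(0, 1): D3/B3 M6 -> F3/F4 P8 similar
  -> R7 @ bar 6 tick 0 v(1,): B3->F4 leap 6st
  -> R4 @ bar 6 tick 2 v(0, 1): F3/B3 TT untreated
  -> R7 @ bar 6 tick 3 v(1,): B3->F4 leap 6st
  -> R1 @ bar 7 tick 0 v(0, 1): F3/F4 P8 -> A3/A4 P8 similar
  -> R1 @ bar 9 tick 0 v(0, 1): F3/C4 P5 -> G3/D4 P5 similar
  -> R1 @ bar 11 tick 0 v(0, 1): F3/F4 P8 -> E3/E4 P8 similar

(1, 0, R1, (0, 1))
(6, 0, R2, (0, 1))
(6, 0, R7, (1,))
(6, 2, R4, (0, 1))
(6, 3, R7, (1,))
(7, 0, R1, (0, 1))
(9, 0, R1, (0, 1))
(11, 0, R1, (0, 1))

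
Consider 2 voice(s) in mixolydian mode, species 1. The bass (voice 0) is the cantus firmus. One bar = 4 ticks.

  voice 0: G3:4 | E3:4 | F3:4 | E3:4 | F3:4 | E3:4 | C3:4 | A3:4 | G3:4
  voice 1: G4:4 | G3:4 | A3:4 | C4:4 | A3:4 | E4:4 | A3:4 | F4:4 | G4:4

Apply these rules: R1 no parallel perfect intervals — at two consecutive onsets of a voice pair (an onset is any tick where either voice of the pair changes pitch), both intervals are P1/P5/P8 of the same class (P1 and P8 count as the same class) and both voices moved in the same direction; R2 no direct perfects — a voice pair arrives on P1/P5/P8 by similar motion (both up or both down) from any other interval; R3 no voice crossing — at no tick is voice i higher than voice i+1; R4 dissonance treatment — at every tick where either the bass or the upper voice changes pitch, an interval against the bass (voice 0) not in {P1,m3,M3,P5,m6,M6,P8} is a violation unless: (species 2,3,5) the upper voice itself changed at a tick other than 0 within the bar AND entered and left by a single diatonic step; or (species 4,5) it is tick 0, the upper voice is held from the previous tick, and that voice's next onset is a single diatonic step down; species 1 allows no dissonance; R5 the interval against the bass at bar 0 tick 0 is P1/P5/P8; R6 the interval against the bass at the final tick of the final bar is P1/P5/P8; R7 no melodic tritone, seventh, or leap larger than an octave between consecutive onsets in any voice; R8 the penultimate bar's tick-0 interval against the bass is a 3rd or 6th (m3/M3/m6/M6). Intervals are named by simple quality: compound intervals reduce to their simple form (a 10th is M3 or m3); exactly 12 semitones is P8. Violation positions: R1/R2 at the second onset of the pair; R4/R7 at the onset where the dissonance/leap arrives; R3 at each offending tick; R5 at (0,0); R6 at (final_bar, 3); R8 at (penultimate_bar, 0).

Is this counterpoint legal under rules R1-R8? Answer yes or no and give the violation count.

bar 0: v0=G3 v1=G4 (P8)
bar 1: v0=E3 v1=G3 (m3)
bar 2: v0=F3 v1=A3 (M3)
bar 3: v0=E3 v1=C4 (m6)
bar 4: v0=F3 v1=A3 (M3)
bar 5: v0=E3 v1=E4 (P8)
bar 6: v0=C3 v1=A3 (M6)
bar 7: v0=A3 v1=F4 (m6)
bar 8: v0=G3 v1=G4 (P8)

Yes (0 violations)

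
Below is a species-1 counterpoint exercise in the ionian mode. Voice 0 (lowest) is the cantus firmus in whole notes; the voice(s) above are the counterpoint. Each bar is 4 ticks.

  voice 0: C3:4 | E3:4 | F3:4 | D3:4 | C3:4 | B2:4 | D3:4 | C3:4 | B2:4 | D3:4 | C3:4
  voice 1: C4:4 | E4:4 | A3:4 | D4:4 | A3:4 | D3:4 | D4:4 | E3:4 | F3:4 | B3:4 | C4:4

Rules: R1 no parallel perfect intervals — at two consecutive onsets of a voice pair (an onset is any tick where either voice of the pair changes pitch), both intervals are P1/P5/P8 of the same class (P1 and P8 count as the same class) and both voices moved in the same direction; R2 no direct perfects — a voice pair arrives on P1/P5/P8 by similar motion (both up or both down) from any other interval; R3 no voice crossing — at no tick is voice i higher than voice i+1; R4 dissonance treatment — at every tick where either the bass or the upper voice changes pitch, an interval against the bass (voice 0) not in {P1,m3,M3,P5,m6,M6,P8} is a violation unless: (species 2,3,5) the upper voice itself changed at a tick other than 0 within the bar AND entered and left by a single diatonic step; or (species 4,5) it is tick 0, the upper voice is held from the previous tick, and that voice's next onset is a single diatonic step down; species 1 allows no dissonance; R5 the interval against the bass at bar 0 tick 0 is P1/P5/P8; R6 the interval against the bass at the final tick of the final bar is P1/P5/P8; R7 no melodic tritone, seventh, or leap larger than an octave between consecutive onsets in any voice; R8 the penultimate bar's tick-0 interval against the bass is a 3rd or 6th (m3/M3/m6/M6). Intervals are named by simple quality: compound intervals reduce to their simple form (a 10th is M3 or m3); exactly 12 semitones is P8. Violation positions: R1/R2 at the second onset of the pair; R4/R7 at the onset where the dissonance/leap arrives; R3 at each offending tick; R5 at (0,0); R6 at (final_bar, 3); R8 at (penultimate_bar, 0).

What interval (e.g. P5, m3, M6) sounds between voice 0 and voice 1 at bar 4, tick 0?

voice 0=C3 voice 1=A3 -> M6

M6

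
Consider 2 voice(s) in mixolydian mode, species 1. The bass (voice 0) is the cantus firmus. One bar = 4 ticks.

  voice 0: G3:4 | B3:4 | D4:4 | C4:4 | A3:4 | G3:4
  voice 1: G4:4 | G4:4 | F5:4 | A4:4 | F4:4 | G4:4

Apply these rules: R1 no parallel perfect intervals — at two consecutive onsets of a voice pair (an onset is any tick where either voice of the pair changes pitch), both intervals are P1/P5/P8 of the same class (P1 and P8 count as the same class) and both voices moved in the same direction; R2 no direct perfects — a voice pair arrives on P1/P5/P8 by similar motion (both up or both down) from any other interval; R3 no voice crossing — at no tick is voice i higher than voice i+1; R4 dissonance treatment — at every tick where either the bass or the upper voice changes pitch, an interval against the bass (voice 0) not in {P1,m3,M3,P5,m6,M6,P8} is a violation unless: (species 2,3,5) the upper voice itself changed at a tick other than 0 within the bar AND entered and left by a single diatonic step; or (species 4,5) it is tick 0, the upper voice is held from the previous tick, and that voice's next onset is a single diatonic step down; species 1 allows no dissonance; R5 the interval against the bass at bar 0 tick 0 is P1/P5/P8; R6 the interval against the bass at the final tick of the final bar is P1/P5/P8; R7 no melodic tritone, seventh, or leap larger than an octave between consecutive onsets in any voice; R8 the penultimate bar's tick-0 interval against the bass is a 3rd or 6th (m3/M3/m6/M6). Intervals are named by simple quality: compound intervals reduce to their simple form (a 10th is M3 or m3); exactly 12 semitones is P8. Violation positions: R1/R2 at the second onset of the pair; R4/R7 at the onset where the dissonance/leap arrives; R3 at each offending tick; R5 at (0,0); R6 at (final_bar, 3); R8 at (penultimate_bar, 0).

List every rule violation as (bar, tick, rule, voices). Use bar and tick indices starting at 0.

(2, 0, R7, (1,))

bar 0: v0=G3 v1=G4 downbeat P8
bar 1: v0=B3 v1=G4 downbeat m6
bar 2: v0=D4 v1=F5 downbeat m3
bar 3: v0=C4 v1=A4 downbeat M6
bar 4: v0=A3 v1=F4 downbeat m6
bar 5: v0=G3 v1=G4 downbeat P8
  -> R7 @ bar 2 tick 0 v(1,): G4->F5 leap 10st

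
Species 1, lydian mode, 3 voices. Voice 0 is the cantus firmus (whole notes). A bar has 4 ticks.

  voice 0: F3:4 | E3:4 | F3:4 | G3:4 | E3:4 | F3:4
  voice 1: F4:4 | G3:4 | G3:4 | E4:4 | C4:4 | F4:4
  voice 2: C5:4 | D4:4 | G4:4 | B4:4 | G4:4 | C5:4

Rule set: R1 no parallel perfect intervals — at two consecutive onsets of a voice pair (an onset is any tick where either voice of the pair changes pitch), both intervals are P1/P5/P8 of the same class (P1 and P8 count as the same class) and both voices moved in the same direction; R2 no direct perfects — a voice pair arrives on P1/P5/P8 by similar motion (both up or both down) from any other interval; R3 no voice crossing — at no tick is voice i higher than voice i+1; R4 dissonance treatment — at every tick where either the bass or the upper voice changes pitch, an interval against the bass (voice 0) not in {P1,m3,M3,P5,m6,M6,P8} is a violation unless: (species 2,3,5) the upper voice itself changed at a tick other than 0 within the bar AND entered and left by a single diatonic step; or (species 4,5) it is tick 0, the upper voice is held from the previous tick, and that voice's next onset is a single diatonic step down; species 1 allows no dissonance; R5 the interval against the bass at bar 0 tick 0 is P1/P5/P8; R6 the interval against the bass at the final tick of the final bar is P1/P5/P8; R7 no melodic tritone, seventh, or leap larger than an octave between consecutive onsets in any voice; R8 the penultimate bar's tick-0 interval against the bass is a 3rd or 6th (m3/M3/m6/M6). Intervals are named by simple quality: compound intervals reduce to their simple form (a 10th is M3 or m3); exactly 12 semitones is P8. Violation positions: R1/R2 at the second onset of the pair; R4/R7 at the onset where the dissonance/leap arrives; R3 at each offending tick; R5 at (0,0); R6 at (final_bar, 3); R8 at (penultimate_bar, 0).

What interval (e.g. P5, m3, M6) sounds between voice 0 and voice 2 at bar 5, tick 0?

P5

voice 0=F3 voice 2=C5 -> P5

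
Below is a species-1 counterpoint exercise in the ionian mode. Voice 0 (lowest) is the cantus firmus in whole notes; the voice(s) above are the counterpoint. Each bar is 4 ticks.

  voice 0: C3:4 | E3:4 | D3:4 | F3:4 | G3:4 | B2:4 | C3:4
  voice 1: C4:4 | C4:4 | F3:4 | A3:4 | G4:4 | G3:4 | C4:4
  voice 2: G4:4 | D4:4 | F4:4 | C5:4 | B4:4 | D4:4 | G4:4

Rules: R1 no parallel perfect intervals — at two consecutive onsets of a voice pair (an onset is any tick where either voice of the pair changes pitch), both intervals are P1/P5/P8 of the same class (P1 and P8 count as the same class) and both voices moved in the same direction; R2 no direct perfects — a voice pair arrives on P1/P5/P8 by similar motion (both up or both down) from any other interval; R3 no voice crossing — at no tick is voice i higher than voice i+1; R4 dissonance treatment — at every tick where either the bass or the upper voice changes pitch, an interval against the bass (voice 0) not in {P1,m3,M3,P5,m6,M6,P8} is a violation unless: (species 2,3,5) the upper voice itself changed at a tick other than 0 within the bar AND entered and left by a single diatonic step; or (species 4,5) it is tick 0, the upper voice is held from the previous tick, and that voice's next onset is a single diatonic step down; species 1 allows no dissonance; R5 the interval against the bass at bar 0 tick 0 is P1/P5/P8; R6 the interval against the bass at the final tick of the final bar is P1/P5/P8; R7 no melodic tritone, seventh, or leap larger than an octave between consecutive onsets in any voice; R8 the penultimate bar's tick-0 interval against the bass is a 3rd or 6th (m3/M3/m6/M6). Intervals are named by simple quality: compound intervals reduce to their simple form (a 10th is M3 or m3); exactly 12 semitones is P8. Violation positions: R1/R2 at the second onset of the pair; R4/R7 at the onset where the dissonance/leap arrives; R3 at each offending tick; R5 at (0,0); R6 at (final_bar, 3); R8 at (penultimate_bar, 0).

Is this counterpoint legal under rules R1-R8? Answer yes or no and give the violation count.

No (8 violations)

bar 0: v0=C3 v1=C4 v2=G4 (P5)
bar 1: v0=E3 v1=C4 v2=D4 (m7)
bar 2: v0=D3 v1=F3 v2=F4 (m3)
bar 3: v0=F3 v1=A3 v2=C5 (P5)
bar 4: v0=G3 v1=G4 v2=B4 (M3)
bar 5: v0=B2 v1=G3 v2=D4 (m3)
bar 6: v0=C3 v1=C4 v2=G4 (P5)
  R4 @ bar1.0: E3/D4 m7 untreated
  R2 @ bar3.0: D3/F4 m3 -> F3/C5 P5 similar
  R2 @ bar4.0: F3/A3 M3 -> G3/G4 P8 similar
  R7 @ bar4.0: A3->G4 leap 10st
  R2 @ bar5.0: G4/B4 M3 -> G3/D4 P5 similar
  R1 @ bar6.0: G3/D4 P5 -> C4/G4 P5 similar
  R2 @ bar6.0: B2/G3 m6 -> C3/C4 P8 similar
  R2 @ bar6.0: B2/D4 m3 -> C3/G4 P5 similar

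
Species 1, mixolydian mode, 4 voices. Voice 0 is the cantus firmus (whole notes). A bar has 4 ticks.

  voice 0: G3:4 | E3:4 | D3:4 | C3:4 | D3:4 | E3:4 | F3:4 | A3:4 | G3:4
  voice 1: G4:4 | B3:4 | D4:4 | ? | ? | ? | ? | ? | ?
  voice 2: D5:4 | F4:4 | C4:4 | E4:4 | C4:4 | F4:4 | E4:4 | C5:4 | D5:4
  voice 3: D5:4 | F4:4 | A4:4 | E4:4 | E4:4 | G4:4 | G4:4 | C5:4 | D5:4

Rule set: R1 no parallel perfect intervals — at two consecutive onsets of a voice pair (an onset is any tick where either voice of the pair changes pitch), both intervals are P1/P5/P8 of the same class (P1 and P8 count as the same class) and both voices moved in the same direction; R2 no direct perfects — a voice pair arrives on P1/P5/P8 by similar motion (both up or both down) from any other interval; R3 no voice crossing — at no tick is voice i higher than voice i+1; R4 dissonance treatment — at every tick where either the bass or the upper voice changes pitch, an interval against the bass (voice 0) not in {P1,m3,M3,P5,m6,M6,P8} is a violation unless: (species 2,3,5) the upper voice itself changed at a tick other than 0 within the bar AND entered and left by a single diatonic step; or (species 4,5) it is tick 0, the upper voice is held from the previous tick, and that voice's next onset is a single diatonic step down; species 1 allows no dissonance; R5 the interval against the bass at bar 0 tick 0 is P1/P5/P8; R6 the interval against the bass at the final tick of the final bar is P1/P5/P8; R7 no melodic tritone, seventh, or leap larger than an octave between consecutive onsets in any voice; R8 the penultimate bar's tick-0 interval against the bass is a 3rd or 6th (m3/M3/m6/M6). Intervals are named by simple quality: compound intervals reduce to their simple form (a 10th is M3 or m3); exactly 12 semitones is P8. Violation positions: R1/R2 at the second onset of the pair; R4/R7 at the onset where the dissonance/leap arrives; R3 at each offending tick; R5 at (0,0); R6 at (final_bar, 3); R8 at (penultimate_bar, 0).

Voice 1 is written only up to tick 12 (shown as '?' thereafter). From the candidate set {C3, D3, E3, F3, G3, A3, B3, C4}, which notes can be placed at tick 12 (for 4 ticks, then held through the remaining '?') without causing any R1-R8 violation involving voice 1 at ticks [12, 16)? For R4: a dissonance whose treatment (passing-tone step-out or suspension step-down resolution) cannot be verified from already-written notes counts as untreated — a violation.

C3: violates R1,R7
D3: violates R4
E3: violates R2,R7
F3: violates R4
G3: violates R2
A3: violates R1
B3: violates R4
C4: violates R1

{}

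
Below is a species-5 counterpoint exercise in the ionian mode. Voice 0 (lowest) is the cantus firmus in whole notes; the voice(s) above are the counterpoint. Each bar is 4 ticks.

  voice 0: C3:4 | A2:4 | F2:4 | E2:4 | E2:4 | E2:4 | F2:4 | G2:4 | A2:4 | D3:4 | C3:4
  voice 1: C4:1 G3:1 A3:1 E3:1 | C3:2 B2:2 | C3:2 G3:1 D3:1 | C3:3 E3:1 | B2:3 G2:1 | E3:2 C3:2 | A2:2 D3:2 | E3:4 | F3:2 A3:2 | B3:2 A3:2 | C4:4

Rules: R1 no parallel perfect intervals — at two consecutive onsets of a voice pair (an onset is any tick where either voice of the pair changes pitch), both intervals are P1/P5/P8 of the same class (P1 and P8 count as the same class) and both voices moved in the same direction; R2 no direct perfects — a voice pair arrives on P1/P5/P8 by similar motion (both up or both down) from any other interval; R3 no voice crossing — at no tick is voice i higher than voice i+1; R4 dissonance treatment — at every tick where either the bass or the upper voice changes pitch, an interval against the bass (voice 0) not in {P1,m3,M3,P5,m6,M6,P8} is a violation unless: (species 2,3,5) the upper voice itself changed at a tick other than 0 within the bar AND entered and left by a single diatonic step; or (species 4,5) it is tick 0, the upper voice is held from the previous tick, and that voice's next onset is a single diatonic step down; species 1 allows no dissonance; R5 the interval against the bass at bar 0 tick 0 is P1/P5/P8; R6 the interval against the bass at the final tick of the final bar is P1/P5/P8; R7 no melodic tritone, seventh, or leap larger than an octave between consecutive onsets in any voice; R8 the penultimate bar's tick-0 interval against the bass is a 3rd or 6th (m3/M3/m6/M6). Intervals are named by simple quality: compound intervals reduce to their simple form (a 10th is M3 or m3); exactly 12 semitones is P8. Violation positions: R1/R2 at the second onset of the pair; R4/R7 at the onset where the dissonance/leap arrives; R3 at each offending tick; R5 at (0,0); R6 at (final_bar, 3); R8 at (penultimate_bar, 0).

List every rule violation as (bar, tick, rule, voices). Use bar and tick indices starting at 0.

bar 0: v0=C3 v1=C4 downbeat P8
bar 1: v0=A2 v1=C3 downbeat m3
bar 2: v0=F2 v1=C3 downbeat P5
bar 3: v0=E2 v1=C3 downbeat m6
bar 4: v0=E2 v1=B2 downbeat P5
bar 5: v0=E2 v1=E3 downbeat P8
bar 6: v0=F2 v1=A2 downbeat M3
bar 7: v0=G2 v1=E3 downbeat M6
bar 8: v0=A2 v1=F3 downbeat m6
bar 9: v0=D3 v1=B3 downbeat M6
bar 10: v0=C3 v1=C4 downbeat P8
  -> R4 @ bar 2 tick 2 v(0, 1): F2/G3 M2 untreated

(2, 2, R4, (0, 1))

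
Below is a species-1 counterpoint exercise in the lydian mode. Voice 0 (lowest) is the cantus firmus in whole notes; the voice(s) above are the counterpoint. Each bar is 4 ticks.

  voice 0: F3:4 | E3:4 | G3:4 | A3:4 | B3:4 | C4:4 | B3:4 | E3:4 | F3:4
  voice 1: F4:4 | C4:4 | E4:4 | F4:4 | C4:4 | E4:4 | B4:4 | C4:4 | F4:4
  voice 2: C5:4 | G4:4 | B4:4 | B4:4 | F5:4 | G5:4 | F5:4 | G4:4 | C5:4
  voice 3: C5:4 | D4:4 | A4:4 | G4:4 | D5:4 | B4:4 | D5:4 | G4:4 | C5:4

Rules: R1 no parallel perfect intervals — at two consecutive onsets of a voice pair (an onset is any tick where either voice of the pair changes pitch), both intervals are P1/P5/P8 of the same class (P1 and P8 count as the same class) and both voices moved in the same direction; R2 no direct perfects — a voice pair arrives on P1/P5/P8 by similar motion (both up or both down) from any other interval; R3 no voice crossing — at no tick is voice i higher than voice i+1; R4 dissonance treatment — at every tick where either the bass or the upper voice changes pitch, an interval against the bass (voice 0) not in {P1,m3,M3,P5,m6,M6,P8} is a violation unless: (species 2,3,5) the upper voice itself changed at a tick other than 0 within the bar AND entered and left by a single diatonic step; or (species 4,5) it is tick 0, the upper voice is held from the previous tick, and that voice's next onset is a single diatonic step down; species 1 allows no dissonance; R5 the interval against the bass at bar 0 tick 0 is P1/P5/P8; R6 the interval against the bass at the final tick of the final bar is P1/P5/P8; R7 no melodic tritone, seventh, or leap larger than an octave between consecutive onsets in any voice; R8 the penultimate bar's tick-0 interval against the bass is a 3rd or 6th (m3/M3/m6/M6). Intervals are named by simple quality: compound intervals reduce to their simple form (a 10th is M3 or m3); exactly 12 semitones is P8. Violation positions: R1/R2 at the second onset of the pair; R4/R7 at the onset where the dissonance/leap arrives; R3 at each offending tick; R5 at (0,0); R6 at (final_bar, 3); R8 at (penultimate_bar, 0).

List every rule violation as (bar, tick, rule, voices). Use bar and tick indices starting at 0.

(1, 0, R1, (1, 2))
(1, 0, R3, (2, 3))
(1, 0, R4, (0, 3))
(1, 0, R7, (3,))
(1, 1, R3, (2, 3))
(1, 2, R3, (2, 3))
(1, 3, R3, (2, 3))
(2, 0, R1, (1, 2))
(2, 0, R3, (2, 3))
(2, 0, R4, (0, 3))
(2, 1, R3, (2, 3))
(2, 2, R3, (2, 3))
(2, 3, R3, (2, 3))
(3, 0, R3, (2, 3))
(3, 0, R4, (0, 2))
(3, 0, R4, (0, 3))
(3, 1, R3, (2, 3))
(3, 2, R3, (2, 3))
(3, 3, R3, (2, 3))
(4, 0, R3, (2, 3))
(4, 0, R4, (0, 1))
(4, 0, R4, (0, 2))
(4, 0, R7, (2,))
(4, 1, R3, (2, 3))
(4, 2, R3, (2, 3))
(4, 3, R3, (2, 3))
(5, 0, R2, (0, 2))
(5, 0, R3, (2, 3))
(5, 0, R4, (0, 3))
(5, 1, R3, (2, 3))
(5, 2, R3, (2, 3))
(5, 3, R3, (2, 3))
(6, 0, R3, (2, 3))
(6, 0, R4, (0, 2))
(6, 1, R3, (2, 3))
(6, 2, R3, (2, 3))
(6, 3, R3, (2, 3))
(7, 0, R2, (1, 2))
(7, 0, R2, (1, 3))
(7, 0, R2, (2, 3))
(7, 0, R7, (1,))
(7, 0, R7, (2,))
(8, 0, R1, (1, 2))
(8, 0, R1, (1, 3))
(8, 0, R1, (2, 3))
(8, 0, R2, (0, 1))
(8, 0, R2, (0, 2))
(8, 0, R2, (0, 3))

bar 0: v0=F3 v1=F4 v2=C5 v3=C5 downbeat P5
bar 1: v0=E3 v1=C4 v2=G4 v3=D4 downbeat m7
bar 2: v0=G3 v1=E4 v2=B4 v3=A4 downbeat M2
bar 3: v0=A3 v1=F4 v2=B4 v3=G4 downbeat m7
bar 4: v0=B3 v1=C4 v2=F5 v3=D5 downbeat m3
bar 5: v0=C4 v1=E4 v2=G5 v3=B4 downbeat M7
bar 6: v0=B3 v1=B4 v2=F5 v3=D5 downbeat m3
bar 7: v0=E3 v1=C4 v2=G4 v3=G4 downbeat m3
bar 8: v0=F3 v1=F4 v2=C5 v3=C5 downbeat P5
  -> R1 @ bar 1 tick 0 v(1, 2): F4/C5 P5 -> C4/G4 P5 similar
  -> R3 @ bar 1 tick 0 v(2, 3): G4 above D4
  -> R4 @ bar 1 tick 0 v(0, 3): E3/D4 m7 untreated
  -> R7 @ bar 1 tick 0 v(3,): C5->D4 leap 10st
  -> R3 @ bar 1 tick 1 v(2, 3): G4 above D4
  -> R3 @ bar 1 tick 2 v(2, 3): G4 above D4
  -> R3 @ bar 1 tick 3 v(2, 3): G4 above D4
  -> R1 @ bar 2 tick 0 v(1, 2): C4/G4 P5 -> E4/B4 P5 similar
  -> R3 @ bar 2 tick 0 v(2, 3): B4 above A4
  -> R4 @ bar 2 tick 0 v(0, 3): G3/A4 M2 untreated
  -> R3 @ bar 2 tick 1 v(2, 3): B4 above A4
  -> R3 @ bar 2 tick 2 v(2, 3): B4 above A4
  -> R3 @ bar 2 tick 3 v(2, 3): B4 above A4
  -> R3 @ bar 3 tick 0 v(2, 3): B4 above G4
  -> R4 @ bar 3 tick 0 v(0, 2): A3/B4 M2 untreated
  -> R4 @ bar 3 tick 0 v(0, 3): A3/G4 m7 untreated
  -> R3 @ bar 3 tick 1 v(2, 3): B4 above G4
  -> R3 @ bar 3 tick 2 v(2, 3): B4 above G4
  -> R3 @ bar 3 tick 3 v(2, 3): B4 above G4
  -> R3 @ bar 4 tick 0 v(2, 3): F5 above D5
  -> R4 @ bar 4 tick 0 v(0, 1): B3/C4 m2 untreated
  -> R4 @ bar 4 tick 0 v(0, 2): B3/F5 TT untreated
  -> R7 @ bar 4 tick 0 v(2,): B4->F5 leap 6st
  -> R3 @ bar 4 tick 1 v(2, 3): F5 above D5
  -> R3 @ bar 4 tick 2 v(2, 3): F5 above D5
  -> R3 @ bar 4 tick 3 v(2, 3): F5 above D5
  -> R2 @ bar 5 tick 0 v(0, 2): B3/F5 TT -> C4/G5 P5 similar
  -> R3 @ bar 5 tick 0 v(2, 3): G5 above B4
  -> R4 @ bar 5 tick 0 v(0, 3): C4/B4 M7 untreated
  -> R3 @ bar 5 tick 1 v(2, 3): G5 above B4
  -> R3 @ bar 5 tick 2 v(2, 3): G5 above B4
  -> R3 @ bar 5 tick 3 v(2, 3): G5 above B4
  -> R3 @ bar 6 tick 0 v(2, 3): F5 above D5
  -> R4 @ bar 6 tick 0 v(0, 2): B3/F5 TT untreated
  -> R3 @ bar 6 tick 1 v(2, 3): F5 above D5
  -> R3 @ bar 6 tick 2 v(2, 3): F5 above D5
  -> R3 @ bar 6 tick 3 v(2, 3): F5 above D5
  -> R2 @ bar 7 tick 0 v(1, 2): B4/F5 TT -> C4/G4 P5 similar
  -> R2 @ bar 7 tick 0 v(1, 3): B4/D5 m3 -> C4/G4 P5 similar
  -> R2 @ bar 7 tick 0 v(2, 3): F5/D5 m3 -> G4/G4 P1 similar
  -> R7 @ bar 7 tick 0 v(1,): B4->C4 leap 11st
  -> R7 @ bar 7 tick 0 v(2,): F5->G4 leap 10st
  -> R1 @ bar 8 tick 0 v(1, 2): C4/G4 P5 -> F4/C5 P5 similar
  -> R1 @ bar 8 tick 0 v(1, 3): C4/G4 P5 -> F4/C5 P5 similar
  -> R1 @ bar 8 tick 0 v(2, 3): G4/G4 P1 -> C5/C5 P1 similar
  -> R2 @ bar 8 tick 0 v(0, 1): E3/C4 m6 -> F3/F4 P8 similar
  -> R2 @ bar 8 tick 0 v(0, 2): E3/G4 m3 -> F3/C5 P5 similar
  -> R2 @ bar 8 tick 0 v(0, 3): E3/G4 m3 -> F3/C5 P5 similar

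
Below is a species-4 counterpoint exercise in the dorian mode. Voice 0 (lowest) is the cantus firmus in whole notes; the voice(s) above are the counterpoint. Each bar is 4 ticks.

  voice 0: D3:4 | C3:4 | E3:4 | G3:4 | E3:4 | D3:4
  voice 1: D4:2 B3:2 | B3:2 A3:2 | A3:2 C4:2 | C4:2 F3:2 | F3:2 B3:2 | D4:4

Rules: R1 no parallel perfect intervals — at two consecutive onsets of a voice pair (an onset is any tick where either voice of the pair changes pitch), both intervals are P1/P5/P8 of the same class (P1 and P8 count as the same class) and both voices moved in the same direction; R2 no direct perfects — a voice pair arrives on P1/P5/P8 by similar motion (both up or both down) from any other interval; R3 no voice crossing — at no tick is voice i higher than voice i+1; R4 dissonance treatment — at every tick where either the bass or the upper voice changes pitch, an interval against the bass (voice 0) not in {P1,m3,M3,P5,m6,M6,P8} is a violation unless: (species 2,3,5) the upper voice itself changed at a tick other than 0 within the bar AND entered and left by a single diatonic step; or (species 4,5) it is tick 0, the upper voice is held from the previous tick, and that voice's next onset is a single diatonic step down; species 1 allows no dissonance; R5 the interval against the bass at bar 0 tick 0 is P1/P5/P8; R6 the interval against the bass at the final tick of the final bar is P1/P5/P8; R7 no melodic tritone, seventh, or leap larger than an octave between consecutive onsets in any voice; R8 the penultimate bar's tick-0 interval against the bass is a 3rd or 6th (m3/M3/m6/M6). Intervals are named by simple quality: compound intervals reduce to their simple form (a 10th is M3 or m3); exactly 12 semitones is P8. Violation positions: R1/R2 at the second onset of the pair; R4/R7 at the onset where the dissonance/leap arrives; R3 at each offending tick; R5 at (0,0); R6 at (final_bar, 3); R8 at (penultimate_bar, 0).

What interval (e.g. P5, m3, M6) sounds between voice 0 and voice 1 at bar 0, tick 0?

voice 0=D3 voice 1=D4 -> P8

P8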